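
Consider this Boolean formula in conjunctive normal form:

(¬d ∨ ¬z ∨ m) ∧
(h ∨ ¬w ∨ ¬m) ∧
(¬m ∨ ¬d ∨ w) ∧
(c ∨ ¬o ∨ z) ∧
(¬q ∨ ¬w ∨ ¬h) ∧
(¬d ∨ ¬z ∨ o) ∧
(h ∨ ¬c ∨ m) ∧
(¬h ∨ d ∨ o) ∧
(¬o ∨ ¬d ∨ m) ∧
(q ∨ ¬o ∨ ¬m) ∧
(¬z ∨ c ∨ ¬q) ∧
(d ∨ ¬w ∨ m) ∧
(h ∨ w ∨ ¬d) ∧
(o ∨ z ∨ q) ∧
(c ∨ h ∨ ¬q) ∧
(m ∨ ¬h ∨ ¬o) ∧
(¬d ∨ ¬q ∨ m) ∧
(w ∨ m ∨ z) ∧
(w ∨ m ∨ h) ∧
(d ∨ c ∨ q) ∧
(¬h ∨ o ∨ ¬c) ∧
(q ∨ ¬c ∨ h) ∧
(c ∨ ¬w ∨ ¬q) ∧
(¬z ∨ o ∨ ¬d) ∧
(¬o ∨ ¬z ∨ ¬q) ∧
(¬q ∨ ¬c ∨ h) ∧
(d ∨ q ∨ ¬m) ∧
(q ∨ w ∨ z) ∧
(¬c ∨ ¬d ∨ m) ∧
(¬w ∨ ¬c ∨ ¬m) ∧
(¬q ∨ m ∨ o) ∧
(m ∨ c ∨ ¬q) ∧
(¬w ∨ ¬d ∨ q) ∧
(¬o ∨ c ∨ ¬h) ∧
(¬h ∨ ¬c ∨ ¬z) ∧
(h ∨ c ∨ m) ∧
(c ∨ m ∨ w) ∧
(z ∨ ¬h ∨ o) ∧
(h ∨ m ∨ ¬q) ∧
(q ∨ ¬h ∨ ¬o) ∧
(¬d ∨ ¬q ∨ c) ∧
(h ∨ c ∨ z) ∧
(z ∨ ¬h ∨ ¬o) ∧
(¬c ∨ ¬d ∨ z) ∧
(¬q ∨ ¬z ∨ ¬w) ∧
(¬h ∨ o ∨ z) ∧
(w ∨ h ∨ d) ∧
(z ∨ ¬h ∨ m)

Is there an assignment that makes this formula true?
No

No, the formula is not satisfiable.

No assignment of truth values to the variables can make all 48 clauses true simultaneously.

The formula is UNSAT (unsatisfiable).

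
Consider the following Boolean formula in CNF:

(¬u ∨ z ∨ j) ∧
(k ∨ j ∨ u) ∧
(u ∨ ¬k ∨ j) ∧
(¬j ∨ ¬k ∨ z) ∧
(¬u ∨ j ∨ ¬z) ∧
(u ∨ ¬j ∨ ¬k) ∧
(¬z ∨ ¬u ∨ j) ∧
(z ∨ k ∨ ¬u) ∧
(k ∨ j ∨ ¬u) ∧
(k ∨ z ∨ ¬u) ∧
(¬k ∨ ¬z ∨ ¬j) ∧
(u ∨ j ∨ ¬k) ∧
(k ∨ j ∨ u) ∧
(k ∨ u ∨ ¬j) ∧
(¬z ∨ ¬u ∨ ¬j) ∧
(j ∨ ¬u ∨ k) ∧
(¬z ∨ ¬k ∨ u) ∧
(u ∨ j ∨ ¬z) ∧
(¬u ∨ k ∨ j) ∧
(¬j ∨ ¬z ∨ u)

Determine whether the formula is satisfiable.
No

No, the formula is not satisfiable.

No assignment of truth values to the variables can make all 20 clauses true simultaneously.

The formula is UNSAT (unsatisfiable).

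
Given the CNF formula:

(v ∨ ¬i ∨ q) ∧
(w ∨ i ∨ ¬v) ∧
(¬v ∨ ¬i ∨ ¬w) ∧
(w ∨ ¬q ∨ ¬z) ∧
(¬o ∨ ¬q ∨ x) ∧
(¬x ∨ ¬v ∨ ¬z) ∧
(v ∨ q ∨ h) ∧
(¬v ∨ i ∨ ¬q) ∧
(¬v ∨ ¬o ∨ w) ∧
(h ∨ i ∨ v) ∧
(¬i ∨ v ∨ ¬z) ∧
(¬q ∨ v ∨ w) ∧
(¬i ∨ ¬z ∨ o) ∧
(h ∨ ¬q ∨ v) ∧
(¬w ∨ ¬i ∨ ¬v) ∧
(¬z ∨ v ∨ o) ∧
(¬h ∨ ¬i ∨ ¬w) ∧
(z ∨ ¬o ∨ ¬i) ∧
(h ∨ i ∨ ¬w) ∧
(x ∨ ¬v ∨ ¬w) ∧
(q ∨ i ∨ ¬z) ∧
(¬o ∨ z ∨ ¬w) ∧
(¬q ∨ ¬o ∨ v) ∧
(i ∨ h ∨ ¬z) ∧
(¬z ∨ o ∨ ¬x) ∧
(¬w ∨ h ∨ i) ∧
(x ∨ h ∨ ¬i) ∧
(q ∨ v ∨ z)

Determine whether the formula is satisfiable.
Yes

Yes, the formula is satisfiable.

One satisfying assignment is: x=True, h=False, v=True, q=False, i=True, o=False, w=False, z=False

Verification: With this assignment, all 28 clauses evaluate to true.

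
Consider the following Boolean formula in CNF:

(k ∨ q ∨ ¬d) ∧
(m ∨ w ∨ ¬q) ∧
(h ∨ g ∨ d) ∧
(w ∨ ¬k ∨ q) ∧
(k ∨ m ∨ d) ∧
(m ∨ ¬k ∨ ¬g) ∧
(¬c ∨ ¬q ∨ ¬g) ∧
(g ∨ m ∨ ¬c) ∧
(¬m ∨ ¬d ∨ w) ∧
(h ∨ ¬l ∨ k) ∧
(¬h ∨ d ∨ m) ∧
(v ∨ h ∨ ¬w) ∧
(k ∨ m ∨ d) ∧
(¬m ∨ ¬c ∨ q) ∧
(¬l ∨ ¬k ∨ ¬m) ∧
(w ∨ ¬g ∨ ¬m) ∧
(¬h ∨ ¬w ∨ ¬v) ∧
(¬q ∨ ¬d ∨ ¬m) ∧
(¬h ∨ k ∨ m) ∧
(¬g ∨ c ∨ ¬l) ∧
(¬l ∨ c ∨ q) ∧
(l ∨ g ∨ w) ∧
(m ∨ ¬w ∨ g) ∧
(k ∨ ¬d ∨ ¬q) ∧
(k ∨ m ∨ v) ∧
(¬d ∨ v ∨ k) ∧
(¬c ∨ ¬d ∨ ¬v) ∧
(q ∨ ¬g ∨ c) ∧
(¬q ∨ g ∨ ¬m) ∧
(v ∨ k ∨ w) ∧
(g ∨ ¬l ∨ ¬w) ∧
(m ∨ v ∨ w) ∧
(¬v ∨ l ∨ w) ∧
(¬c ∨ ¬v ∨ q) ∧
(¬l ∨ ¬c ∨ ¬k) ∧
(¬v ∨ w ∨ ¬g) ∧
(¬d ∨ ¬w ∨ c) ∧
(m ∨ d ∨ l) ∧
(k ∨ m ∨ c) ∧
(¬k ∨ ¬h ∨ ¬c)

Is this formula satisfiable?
Yes

Yes, the formula is satisfiable.

One satisfying assignment is: g=False, d=False, w=True, h=True, q=False, k=False, c=False, v=False, l=False, m=True

Verification: With this assignment, all 40 clauses evaluate to true.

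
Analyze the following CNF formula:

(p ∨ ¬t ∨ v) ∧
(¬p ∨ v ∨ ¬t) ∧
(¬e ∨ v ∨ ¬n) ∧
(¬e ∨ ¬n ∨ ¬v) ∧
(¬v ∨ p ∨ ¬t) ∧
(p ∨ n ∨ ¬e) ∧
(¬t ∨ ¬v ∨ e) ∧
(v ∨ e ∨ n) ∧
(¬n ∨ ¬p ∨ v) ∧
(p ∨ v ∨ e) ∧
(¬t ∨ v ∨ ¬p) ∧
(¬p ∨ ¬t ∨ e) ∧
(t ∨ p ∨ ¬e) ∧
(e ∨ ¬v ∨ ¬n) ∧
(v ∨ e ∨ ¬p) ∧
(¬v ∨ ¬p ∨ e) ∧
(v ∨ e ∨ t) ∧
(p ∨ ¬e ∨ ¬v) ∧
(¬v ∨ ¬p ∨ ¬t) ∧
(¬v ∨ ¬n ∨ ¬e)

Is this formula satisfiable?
Yes

Yes, the formula is satisfiable.

One satisfying assignment is: t=False, p=False, n=False, e=False, v=True

Verification: With this assignment, all 20 clauses evaluate to true.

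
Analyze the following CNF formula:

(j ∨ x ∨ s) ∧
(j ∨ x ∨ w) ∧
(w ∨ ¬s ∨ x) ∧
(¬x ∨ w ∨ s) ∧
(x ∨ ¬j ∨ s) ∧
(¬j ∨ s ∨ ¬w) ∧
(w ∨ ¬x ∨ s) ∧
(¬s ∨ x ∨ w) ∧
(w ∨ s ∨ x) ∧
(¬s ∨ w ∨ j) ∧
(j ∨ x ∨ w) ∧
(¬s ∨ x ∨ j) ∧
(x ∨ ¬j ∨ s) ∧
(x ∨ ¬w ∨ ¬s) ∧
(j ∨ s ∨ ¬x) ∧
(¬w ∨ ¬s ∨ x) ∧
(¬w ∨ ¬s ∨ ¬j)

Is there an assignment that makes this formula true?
Yes

Yes, the formula is satisfiable.

One satisfying assignment is: w=False, x=True, s=True, j=True

Verification: With this assignment, all 17 clauses evaluate to true.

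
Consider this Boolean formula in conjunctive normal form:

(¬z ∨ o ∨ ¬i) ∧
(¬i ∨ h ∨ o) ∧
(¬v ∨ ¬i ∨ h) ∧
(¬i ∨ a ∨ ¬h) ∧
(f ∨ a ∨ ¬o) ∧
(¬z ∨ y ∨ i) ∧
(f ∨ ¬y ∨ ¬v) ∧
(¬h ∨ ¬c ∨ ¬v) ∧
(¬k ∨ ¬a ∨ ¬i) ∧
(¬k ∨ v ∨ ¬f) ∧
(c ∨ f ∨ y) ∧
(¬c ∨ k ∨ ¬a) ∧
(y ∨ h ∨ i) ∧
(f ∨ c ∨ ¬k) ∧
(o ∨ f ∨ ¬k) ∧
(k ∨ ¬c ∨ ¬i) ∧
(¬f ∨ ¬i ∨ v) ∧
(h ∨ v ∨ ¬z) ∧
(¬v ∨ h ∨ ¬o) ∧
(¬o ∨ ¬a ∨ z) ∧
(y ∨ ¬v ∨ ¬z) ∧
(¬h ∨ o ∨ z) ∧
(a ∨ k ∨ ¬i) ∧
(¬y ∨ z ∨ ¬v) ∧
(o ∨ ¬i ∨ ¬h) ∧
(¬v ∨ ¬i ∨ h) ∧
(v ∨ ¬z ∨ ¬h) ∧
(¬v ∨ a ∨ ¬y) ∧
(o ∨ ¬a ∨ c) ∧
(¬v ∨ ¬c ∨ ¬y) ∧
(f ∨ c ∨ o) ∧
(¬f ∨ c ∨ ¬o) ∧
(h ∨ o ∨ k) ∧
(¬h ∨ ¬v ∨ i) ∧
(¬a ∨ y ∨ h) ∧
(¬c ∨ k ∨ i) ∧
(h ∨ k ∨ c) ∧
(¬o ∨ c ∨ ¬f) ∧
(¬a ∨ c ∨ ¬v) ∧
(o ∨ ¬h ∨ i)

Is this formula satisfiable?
No

No, the formula is not satisfiable.

No assignment of truth values to the variables can make all 40 clauses true simultaneously.

The formula is UNSAT (unsatisfiable).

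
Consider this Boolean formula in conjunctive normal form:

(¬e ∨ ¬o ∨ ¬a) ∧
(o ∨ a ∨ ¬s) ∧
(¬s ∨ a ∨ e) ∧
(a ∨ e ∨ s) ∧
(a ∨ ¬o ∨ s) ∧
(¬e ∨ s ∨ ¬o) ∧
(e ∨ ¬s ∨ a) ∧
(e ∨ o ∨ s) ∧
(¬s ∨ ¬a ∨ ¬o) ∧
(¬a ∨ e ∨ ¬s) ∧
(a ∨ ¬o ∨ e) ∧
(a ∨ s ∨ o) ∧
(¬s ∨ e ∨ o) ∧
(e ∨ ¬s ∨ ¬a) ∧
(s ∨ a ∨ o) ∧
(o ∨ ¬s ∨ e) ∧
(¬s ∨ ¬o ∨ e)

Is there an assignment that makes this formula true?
Yes

Yes, the formula is satisfiable.

One satisfying assignment is: s=False, o=False, e=True, a=True

Verification: With this assignment, all 17 clauses evaluate to true.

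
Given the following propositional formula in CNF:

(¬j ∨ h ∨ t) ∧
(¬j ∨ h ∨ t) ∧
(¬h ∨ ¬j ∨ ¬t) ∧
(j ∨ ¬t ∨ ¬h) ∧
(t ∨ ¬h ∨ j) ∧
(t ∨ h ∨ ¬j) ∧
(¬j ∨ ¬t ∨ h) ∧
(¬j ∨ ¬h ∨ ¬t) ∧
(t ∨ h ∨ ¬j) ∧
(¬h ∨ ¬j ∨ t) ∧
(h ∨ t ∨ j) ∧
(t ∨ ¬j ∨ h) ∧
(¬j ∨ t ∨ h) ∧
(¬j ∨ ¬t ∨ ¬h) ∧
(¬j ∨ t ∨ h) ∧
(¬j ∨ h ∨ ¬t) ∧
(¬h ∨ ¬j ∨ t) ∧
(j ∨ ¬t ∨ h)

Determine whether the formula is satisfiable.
No

No, the formula is not satisfiable.

No assignment of truth values to the variables can make all 18 clauses true simultaneously.

The formula is UNSAT (unsatisfiable).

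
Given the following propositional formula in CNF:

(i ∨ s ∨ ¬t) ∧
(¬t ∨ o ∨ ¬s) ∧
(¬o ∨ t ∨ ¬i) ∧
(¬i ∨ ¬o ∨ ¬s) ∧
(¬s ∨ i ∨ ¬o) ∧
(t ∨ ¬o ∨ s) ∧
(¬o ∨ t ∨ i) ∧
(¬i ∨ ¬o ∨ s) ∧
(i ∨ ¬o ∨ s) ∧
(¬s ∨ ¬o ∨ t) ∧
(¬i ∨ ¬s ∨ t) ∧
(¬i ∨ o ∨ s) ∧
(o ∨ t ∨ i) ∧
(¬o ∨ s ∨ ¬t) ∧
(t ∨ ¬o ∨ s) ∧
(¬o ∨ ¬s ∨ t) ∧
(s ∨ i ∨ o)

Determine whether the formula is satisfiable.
No

No, the formula is not satisfiable.

No assignment of truth values to the variables can make all 17 clauses true simultaneously.

The formula is UNSAT (unsatisfiable).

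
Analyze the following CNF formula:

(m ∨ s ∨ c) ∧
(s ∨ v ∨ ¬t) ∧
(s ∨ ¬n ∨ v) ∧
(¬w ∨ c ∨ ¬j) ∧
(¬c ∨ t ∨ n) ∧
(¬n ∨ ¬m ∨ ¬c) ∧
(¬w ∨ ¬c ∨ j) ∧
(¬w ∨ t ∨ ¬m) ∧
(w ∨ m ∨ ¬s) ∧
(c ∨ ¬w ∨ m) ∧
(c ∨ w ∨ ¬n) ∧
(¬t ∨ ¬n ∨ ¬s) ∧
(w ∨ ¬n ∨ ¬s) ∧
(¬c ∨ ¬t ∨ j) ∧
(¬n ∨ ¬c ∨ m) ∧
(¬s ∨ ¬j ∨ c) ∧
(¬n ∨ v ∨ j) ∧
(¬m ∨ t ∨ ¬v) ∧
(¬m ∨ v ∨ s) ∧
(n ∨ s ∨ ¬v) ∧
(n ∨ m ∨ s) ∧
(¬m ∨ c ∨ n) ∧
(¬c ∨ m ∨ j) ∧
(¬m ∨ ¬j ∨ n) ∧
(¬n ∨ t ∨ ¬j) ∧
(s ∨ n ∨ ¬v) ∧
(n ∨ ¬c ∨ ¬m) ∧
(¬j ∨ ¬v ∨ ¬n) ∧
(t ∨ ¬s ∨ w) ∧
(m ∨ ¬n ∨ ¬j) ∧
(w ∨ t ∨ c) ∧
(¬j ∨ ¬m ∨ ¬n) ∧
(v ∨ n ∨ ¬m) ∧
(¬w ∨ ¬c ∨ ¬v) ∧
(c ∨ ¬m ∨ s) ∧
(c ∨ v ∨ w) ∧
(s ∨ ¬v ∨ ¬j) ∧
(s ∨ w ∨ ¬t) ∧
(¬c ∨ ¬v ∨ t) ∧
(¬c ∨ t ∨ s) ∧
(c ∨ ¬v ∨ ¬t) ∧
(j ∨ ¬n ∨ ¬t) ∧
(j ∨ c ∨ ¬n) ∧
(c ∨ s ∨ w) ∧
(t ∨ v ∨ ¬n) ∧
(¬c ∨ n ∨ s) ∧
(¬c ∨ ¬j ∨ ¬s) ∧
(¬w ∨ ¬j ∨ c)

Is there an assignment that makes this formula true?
No

No, the formula is not satisfiable.

No assignment of truth values to the variables can make all 48 clauses true simultaneously.

The formula is UNSAT (unsatisfiable).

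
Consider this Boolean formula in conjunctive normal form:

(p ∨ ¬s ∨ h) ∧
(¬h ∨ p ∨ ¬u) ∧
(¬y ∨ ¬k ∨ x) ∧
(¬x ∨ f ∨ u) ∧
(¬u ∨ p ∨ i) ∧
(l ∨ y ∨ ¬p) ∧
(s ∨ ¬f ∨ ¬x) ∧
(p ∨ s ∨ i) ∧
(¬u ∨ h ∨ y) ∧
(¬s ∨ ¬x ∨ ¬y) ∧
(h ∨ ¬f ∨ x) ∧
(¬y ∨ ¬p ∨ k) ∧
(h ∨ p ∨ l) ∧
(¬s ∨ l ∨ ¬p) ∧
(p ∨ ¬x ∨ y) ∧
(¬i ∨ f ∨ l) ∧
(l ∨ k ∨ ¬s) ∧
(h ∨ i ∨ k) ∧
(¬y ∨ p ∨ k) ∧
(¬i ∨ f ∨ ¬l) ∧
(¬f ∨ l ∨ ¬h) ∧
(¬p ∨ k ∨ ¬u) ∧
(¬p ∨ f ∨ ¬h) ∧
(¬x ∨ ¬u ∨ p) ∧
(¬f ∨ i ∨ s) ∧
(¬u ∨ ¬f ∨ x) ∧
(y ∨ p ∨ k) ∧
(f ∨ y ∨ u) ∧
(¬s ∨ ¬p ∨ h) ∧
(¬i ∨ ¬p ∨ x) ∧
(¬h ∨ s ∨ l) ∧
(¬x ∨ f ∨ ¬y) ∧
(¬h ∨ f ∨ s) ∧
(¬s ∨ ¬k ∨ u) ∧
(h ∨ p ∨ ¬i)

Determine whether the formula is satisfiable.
Yes

Yes, the formula is satisfiable.

One satisfying assignment is: h=True, u=False, y=False, x=False, f=True, p=False, s=False, i=True, l=True, k=True

Verification: With this assignment, all 35 clauses evaluate to true.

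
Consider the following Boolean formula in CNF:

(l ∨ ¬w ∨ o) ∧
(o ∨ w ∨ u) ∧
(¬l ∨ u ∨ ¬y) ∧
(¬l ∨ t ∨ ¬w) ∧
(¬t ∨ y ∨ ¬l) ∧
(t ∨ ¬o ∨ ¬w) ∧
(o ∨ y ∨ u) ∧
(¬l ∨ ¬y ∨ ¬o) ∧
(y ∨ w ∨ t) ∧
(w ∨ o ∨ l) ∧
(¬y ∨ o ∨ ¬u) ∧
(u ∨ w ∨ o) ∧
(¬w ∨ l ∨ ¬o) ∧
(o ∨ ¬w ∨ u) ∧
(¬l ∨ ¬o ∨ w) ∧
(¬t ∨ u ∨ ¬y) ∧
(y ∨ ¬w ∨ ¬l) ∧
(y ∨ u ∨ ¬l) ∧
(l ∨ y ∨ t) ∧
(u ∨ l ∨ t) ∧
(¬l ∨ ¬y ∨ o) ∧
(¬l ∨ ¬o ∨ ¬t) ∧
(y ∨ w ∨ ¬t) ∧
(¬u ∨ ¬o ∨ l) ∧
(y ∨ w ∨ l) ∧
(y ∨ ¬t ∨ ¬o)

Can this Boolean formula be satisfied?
No

No, the formula is not satisfiable.

No assignment of truth values to the variables can make all 26 clauses true simultaneously.

The formula is UNSAT (unsatisfiable).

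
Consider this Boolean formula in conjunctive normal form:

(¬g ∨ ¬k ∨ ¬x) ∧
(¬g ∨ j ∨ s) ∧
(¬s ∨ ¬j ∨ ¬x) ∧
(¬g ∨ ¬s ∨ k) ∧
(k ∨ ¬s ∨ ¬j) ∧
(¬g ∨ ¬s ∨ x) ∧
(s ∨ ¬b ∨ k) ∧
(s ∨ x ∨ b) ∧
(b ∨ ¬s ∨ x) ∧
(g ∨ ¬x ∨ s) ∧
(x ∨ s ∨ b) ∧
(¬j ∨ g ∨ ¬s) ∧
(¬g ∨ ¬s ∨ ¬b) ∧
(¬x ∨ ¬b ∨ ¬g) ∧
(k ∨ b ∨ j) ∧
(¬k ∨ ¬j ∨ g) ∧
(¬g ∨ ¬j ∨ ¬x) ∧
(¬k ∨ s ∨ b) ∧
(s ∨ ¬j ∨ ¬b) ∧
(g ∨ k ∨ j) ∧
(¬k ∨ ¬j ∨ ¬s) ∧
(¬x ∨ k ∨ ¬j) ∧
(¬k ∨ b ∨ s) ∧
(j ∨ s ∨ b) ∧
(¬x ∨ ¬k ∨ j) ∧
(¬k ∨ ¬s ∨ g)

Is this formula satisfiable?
Yes

Yes, the formula is satisfiable.

One satisfying assignment is: k=True, s=False, g=False, j=False, x=False, b=True

Verification: With this assignment, all 26 clauses evaluate to true.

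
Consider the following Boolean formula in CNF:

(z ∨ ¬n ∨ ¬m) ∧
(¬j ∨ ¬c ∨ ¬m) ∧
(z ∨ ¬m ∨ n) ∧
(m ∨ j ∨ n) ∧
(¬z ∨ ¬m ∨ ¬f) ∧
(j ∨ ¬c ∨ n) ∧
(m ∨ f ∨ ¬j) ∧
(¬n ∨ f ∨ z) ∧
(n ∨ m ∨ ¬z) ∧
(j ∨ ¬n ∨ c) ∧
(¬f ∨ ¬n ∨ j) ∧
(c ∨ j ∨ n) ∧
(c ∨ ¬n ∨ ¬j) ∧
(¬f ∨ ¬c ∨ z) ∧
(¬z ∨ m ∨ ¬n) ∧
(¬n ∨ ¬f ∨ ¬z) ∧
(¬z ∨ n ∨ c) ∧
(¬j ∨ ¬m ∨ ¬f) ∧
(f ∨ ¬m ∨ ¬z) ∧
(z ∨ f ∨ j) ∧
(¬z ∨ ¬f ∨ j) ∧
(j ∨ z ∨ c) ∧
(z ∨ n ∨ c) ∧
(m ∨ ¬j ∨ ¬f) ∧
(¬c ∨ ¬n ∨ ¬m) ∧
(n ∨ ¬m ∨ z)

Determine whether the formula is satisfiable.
No

No, the formula is not satisfiable.

No assignment of truth values to the variables can make all 26 clauses true simultaneously.

The formula is UNSAT (unsatisfiable).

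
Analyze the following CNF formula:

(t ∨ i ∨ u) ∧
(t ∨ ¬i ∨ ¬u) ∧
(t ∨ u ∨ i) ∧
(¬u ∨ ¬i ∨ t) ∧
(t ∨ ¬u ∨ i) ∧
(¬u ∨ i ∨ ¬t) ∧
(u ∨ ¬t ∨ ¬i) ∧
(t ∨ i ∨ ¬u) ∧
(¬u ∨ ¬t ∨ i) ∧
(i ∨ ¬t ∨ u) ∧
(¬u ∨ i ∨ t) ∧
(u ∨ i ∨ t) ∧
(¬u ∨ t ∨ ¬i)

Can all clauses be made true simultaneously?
Yes

Yes, the formula is satisfiable.

One satisfying assignment is: u=False, t=False, i=True

Verification: With this assignment, all 13 clauses evaluate to true.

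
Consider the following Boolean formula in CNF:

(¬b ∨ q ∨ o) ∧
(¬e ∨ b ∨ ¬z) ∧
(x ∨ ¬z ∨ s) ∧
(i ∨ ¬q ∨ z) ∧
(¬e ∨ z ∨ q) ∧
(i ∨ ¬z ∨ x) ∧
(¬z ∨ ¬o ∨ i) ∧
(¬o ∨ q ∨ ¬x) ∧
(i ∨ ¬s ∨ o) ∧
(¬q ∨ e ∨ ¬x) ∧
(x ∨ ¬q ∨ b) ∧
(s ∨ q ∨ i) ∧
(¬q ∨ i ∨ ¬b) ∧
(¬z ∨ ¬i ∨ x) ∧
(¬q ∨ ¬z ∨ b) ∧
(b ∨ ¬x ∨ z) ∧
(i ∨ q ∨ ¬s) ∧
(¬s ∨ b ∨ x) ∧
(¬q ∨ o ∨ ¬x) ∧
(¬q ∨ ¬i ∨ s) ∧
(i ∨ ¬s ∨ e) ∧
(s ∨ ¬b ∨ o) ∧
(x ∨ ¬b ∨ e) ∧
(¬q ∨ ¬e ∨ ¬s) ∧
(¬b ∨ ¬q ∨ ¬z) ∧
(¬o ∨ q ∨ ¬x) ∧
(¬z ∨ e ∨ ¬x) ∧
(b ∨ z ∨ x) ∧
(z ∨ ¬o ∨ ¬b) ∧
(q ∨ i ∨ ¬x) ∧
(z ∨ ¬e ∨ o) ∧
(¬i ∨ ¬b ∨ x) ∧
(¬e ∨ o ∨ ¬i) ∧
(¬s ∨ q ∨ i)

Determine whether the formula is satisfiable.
No

No, the formula is not satisfiable.

No assignment of truth values to the variables can make all 34 clauses true simultaneously.

The formula is UNSAT (unsatisfiable).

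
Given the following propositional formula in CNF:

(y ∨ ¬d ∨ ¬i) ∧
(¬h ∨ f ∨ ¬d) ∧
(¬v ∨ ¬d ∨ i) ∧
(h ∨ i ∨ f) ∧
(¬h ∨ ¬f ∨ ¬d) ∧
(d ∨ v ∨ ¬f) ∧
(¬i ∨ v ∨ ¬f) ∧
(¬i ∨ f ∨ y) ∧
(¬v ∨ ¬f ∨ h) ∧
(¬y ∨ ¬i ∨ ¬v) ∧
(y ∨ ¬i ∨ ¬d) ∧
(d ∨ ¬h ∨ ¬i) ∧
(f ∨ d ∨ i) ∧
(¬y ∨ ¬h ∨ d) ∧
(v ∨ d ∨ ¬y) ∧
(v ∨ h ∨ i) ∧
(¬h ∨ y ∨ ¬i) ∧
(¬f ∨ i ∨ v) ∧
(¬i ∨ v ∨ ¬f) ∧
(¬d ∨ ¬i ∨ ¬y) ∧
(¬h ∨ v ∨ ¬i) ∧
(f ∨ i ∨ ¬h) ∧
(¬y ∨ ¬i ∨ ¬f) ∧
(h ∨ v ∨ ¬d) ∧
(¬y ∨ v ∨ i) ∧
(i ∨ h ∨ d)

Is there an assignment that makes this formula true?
Yes

Yes, the formula is satisfiable.

One satisfying assignment is: d=False, f=True, v=True, y=False, h=True, i=False

Verification: With this assignment, all 26 clauses evaluate to true.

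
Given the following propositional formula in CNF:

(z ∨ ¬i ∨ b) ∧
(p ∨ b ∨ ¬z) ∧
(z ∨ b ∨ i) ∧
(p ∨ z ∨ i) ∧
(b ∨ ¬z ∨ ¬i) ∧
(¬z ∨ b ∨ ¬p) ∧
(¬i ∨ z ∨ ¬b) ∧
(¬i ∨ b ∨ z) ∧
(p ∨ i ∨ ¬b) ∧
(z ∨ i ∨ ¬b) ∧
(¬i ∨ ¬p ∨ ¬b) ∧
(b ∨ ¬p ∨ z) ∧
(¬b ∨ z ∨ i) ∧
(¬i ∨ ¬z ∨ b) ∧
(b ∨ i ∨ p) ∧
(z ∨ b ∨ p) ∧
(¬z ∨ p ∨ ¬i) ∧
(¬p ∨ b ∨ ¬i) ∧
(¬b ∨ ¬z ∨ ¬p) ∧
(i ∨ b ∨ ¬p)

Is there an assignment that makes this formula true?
No

No, the formula is not satisfiable.

No assignment of truth values to the variables can make all 20 clauses true simultaneously.

The formula is UNSAT (unsatisfiable).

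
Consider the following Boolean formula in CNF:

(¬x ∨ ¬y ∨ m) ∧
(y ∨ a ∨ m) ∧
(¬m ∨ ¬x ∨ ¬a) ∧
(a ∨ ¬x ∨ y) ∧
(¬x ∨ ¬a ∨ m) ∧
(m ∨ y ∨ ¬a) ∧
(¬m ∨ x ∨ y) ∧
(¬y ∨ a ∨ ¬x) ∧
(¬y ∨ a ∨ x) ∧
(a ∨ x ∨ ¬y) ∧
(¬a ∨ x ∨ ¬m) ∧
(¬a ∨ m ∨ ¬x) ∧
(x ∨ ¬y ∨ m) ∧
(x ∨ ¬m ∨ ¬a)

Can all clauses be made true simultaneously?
No

No, the formula is not satisfiable.

No assignment of truth values to the variables can make all 14 clauses true simultaneously.

The formula is UNSAT (unsatisfiable).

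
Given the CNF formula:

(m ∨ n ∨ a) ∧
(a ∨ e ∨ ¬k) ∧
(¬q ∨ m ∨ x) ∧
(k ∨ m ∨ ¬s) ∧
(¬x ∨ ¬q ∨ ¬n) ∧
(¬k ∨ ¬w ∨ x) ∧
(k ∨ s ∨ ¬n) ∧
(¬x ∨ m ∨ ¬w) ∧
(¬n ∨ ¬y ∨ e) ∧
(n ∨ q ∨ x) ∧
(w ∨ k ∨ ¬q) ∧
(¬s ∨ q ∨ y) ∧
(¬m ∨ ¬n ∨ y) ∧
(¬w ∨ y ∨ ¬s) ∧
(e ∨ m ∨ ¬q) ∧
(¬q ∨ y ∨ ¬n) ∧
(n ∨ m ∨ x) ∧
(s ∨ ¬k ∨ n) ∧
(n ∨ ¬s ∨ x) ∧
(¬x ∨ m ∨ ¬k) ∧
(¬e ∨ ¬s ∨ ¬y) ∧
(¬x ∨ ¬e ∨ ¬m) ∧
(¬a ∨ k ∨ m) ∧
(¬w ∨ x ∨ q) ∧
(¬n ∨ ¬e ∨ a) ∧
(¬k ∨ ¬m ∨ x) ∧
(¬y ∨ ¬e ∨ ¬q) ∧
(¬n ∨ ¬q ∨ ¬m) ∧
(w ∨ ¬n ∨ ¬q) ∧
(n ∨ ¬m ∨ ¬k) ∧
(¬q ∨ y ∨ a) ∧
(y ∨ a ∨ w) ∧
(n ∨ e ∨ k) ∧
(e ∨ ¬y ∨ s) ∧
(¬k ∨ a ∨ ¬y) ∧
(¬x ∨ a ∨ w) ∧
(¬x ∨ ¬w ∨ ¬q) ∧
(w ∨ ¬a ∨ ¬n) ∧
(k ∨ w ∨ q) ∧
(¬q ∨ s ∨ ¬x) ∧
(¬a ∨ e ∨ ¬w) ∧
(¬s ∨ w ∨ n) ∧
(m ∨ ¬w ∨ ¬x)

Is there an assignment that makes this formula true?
Yes

Yes, the formula is satisfiable.

One satisfying assignment is: a=True, m=True, y=False, x=False, k=False, n=False, q=True, e=True, s=False, w=True

Verification: With this assignment, all 43 clauses evaluate to true.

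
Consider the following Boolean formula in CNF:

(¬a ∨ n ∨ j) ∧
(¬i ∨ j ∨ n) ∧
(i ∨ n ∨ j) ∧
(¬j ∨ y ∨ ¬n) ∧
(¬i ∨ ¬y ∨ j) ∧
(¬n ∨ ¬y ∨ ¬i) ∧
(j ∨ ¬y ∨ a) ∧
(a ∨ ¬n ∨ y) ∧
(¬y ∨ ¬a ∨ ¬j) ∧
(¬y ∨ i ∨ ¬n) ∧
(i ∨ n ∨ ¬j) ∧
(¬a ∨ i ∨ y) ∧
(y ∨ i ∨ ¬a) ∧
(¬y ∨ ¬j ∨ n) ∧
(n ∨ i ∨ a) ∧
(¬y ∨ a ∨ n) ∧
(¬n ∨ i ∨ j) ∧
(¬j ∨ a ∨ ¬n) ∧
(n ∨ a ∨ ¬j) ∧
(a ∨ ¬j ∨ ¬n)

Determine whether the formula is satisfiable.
Yes

Yes, the formula is satisfiable.

One satisfying assignment is: i=True, n=True, j=False, y=False, a=True

Verification: With this assignment, all 20 clauses evaluate to true.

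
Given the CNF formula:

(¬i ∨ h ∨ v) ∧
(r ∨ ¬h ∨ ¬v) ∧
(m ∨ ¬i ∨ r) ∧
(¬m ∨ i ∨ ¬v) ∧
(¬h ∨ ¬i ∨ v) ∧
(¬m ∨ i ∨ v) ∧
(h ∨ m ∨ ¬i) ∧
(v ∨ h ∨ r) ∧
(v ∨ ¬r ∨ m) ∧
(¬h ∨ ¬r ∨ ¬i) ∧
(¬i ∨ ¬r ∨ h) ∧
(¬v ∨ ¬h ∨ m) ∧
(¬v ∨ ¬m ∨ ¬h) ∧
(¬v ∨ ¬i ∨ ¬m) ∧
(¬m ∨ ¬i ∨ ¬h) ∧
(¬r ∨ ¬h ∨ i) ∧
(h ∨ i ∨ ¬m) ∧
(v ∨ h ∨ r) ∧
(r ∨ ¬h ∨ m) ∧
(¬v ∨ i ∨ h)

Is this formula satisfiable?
No

No, the formula is not satisfiable.

No assignment of truth values to the variables can make all 20 clauses true simultaneously.

The formula is UNSAT (unsatisfiable).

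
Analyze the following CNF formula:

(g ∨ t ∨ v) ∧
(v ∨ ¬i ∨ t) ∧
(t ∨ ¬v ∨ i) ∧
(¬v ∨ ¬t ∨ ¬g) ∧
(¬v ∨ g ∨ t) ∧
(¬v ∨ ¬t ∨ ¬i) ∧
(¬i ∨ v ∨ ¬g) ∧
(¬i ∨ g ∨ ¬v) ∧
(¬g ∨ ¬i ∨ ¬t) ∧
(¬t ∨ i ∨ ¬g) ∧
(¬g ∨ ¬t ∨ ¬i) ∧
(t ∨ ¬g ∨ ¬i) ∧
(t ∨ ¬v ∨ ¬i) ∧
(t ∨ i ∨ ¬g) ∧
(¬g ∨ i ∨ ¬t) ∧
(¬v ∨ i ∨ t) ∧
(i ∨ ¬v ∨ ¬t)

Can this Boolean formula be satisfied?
Yes

Yes, the formula is satisfiable.

One satisfying assignment is: v=False, g=False, i=False, t=True

Verification: With this assignment, all 17 clauses evaluate to true.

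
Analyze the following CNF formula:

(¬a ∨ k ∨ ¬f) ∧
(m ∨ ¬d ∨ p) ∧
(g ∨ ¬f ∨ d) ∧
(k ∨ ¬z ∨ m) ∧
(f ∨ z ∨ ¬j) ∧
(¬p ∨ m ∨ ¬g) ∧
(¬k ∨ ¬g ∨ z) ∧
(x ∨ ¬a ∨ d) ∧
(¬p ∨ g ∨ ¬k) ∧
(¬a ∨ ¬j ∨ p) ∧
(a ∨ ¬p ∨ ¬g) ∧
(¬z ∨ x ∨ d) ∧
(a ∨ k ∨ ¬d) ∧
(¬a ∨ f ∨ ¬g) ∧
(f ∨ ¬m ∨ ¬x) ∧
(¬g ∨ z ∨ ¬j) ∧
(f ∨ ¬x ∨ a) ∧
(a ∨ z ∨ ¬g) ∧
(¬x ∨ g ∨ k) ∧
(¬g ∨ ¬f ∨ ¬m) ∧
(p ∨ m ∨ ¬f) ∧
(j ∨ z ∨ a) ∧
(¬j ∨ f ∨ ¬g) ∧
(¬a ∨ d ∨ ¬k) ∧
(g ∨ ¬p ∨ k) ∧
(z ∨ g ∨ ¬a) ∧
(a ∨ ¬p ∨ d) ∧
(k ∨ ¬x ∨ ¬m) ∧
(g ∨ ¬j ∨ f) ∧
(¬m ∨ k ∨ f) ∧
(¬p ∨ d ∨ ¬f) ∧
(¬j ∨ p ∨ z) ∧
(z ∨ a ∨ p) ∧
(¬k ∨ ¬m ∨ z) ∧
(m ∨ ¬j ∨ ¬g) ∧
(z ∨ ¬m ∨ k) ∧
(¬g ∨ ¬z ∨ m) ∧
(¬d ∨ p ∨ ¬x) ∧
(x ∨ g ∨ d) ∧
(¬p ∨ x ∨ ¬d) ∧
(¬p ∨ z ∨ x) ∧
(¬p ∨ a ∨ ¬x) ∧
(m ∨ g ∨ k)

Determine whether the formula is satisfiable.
Yes

Yes, the formula is satisfiable.

One satisfying assignment is: x=False, k=True, f=False, j=False, p=False, z=True, m=True, g=True, a=False, d=True

Verification: With this assignment, all 43 clauses evaluate to true.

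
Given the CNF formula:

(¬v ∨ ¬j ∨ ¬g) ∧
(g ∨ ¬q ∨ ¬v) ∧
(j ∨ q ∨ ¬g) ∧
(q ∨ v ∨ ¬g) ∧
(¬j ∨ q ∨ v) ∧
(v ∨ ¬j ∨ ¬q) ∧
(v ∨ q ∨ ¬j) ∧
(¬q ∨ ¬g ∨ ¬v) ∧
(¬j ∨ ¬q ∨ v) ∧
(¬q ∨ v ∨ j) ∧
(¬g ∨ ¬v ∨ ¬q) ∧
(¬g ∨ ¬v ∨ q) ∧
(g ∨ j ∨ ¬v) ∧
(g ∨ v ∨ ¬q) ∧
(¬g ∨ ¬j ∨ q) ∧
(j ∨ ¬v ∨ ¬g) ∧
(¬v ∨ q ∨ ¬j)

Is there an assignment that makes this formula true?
Yes

Yes, the formula is satisfiable.

One satisfying assignment is: q=False, g=False, j=False, v=False

Verification: With this assignment, all 17 clauses evaluate to true.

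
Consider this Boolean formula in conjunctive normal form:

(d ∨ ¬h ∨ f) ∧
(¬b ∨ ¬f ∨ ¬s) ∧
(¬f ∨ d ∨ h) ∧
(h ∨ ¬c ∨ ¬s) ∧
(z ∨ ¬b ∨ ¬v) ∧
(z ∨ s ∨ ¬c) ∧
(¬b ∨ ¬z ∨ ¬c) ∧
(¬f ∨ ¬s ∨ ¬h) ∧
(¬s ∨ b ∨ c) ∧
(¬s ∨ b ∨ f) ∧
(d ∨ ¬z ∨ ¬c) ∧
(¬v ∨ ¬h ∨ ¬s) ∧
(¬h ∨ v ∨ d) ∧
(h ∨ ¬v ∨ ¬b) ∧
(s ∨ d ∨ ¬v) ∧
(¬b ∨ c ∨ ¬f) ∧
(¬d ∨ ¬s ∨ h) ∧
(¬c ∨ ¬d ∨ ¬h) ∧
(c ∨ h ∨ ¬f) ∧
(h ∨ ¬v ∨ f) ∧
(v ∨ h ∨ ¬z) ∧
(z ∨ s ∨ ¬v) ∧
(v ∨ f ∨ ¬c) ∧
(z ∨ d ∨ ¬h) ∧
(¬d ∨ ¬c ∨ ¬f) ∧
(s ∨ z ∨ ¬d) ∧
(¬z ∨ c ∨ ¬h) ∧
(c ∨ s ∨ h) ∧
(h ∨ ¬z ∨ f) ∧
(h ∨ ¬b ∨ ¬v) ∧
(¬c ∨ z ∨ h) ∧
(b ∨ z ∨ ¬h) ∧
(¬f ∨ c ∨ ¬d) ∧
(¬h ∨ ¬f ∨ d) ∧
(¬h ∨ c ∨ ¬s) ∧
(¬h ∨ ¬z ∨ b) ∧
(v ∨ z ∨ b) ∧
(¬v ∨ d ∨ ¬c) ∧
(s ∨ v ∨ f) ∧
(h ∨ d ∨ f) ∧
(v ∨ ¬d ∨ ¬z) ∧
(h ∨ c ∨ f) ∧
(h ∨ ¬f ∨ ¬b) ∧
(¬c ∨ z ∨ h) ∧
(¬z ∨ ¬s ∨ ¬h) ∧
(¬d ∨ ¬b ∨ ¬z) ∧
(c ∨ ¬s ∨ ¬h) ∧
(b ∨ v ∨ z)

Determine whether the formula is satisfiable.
No

No, the formula is not satisfiable.

No assignment of truth values to the variables can make all 48 clauses true simultaneously.

The formula is UNSAT (unsatisfiable).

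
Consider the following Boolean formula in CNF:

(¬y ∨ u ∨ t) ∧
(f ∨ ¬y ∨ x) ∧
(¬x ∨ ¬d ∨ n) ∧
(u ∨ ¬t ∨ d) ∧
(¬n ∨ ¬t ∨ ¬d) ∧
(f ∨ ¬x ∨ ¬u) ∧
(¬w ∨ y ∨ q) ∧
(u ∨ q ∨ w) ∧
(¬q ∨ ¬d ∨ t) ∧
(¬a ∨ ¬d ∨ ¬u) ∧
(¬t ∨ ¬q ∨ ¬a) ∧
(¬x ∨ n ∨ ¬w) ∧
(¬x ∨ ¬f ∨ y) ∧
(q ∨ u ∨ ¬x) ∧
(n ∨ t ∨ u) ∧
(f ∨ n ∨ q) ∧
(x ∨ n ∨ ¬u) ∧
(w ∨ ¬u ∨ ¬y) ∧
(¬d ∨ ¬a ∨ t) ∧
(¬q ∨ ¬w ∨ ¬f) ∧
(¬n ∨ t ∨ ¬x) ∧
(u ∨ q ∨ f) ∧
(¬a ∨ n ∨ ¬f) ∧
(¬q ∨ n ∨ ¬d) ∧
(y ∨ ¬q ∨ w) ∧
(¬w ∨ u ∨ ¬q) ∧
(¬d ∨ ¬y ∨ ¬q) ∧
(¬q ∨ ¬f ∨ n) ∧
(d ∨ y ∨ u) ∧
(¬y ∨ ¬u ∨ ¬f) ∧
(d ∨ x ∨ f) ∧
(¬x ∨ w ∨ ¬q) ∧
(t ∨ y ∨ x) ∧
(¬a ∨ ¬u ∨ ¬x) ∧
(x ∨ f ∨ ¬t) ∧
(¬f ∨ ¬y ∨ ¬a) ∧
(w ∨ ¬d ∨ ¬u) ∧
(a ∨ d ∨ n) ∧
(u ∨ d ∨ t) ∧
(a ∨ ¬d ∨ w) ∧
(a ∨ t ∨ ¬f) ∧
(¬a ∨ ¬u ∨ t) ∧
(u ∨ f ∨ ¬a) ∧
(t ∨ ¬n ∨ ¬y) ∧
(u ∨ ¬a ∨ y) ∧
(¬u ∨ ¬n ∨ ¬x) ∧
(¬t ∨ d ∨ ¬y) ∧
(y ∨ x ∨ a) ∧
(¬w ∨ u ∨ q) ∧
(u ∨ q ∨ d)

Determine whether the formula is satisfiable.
Yes

Yes, the formula is satisfiable.

One satisfying assignment is: u=True, x=False, n=True, f=True, a=True, y=False, d=False, q=False, t=True, w=False

Verification: With this assignment, all 50 clauses evaluate to true.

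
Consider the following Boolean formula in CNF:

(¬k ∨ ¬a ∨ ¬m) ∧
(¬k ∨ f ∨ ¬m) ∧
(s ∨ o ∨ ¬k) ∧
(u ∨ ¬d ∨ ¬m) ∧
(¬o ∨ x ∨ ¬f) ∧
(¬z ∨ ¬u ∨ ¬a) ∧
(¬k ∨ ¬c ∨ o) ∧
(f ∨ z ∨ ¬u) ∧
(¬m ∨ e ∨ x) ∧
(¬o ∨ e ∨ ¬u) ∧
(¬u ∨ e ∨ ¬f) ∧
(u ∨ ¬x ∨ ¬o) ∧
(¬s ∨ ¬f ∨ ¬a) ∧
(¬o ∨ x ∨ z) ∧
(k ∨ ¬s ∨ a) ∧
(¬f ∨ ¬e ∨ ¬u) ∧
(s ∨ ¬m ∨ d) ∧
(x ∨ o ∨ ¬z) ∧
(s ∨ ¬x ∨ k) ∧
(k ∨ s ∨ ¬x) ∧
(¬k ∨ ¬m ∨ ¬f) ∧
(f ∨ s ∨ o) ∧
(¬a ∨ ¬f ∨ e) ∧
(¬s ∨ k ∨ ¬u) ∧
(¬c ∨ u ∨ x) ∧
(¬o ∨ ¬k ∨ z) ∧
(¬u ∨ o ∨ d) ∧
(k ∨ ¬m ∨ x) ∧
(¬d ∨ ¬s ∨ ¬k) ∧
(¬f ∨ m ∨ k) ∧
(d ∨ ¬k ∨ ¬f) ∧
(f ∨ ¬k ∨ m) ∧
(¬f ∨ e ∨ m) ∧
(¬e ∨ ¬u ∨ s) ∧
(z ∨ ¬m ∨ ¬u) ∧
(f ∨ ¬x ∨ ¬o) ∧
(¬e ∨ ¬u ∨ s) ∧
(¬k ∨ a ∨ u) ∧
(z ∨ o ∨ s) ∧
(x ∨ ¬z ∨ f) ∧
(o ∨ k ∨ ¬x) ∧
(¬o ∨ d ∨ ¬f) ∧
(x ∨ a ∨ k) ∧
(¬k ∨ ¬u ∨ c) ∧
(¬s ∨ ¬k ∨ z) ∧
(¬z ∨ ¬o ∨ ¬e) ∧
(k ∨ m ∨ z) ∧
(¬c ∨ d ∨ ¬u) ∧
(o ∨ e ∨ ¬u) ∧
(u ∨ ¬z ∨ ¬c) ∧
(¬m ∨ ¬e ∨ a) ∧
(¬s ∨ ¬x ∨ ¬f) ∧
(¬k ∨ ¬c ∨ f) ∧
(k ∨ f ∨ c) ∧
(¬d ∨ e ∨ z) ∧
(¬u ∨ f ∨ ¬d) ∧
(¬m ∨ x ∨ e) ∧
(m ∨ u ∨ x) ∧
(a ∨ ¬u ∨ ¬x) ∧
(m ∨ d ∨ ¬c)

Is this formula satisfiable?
No

No, the formula is not satisfiable.

No assignment of truth values to the variables can make all 60 clauses true simultaneously.

The formula is UNSAT (unsatisfiable).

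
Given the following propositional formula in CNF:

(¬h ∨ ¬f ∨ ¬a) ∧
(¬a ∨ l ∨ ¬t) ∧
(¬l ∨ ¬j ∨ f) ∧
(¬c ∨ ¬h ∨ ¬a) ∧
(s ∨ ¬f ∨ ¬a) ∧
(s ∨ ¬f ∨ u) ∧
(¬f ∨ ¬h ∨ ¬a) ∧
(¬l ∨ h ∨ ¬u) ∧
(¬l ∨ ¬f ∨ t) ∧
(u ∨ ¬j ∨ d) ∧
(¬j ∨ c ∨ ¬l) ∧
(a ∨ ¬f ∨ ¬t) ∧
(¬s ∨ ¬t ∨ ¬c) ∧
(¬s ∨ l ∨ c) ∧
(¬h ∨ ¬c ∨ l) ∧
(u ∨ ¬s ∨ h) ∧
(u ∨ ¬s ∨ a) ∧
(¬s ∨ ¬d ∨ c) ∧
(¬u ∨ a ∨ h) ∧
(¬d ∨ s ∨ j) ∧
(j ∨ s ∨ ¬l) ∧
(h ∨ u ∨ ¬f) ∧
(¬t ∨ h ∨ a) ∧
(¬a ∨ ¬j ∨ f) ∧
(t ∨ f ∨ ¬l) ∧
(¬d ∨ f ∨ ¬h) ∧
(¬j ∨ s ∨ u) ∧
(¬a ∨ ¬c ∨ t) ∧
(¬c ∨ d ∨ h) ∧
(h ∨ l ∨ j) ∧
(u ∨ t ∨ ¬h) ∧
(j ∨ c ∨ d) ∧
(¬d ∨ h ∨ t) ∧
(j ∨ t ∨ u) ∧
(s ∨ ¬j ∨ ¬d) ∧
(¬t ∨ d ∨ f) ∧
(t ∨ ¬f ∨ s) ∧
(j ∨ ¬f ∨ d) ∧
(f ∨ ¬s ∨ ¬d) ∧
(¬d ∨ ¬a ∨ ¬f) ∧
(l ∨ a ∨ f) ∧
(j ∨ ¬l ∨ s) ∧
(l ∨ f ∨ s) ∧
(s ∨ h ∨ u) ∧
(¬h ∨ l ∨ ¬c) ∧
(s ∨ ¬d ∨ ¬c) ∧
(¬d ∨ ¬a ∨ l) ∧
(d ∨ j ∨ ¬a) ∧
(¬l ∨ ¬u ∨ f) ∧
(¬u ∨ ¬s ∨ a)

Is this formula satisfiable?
No

No, the formula is not satisfiable.

No assignment of truth values to the variables can make all 50 clauses true simultaneously.

The formula is UNSAT (unsatisfiable).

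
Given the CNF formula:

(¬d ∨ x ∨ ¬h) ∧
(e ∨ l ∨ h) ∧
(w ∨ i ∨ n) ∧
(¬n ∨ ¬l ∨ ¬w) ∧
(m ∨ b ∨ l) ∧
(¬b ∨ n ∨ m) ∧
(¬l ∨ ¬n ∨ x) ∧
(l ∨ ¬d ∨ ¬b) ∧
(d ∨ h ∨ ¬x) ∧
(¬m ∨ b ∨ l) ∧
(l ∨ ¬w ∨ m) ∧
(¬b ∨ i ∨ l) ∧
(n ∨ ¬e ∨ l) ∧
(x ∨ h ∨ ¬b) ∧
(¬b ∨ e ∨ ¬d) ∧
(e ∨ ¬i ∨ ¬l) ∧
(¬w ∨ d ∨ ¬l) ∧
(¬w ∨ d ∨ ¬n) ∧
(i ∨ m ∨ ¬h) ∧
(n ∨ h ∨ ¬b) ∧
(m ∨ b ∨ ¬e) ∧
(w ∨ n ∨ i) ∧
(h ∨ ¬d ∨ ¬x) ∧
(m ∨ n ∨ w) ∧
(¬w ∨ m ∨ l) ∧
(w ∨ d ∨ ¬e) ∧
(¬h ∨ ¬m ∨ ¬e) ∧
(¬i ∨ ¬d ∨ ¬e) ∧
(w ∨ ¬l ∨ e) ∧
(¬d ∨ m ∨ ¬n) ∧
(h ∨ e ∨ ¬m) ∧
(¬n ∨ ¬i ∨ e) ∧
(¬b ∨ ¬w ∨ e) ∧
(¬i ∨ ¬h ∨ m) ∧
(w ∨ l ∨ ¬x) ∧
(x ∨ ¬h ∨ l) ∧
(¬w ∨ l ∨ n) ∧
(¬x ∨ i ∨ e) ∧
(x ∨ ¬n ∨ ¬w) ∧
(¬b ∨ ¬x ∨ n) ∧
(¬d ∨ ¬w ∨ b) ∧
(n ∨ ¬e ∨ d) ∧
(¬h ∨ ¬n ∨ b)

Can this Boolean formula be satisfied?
No

No, the formula is not satisfiable.

No assignment of truth values to the variables can make all 43 clauses true simultaneously.

The formula is UNSAT (unsatisfiable).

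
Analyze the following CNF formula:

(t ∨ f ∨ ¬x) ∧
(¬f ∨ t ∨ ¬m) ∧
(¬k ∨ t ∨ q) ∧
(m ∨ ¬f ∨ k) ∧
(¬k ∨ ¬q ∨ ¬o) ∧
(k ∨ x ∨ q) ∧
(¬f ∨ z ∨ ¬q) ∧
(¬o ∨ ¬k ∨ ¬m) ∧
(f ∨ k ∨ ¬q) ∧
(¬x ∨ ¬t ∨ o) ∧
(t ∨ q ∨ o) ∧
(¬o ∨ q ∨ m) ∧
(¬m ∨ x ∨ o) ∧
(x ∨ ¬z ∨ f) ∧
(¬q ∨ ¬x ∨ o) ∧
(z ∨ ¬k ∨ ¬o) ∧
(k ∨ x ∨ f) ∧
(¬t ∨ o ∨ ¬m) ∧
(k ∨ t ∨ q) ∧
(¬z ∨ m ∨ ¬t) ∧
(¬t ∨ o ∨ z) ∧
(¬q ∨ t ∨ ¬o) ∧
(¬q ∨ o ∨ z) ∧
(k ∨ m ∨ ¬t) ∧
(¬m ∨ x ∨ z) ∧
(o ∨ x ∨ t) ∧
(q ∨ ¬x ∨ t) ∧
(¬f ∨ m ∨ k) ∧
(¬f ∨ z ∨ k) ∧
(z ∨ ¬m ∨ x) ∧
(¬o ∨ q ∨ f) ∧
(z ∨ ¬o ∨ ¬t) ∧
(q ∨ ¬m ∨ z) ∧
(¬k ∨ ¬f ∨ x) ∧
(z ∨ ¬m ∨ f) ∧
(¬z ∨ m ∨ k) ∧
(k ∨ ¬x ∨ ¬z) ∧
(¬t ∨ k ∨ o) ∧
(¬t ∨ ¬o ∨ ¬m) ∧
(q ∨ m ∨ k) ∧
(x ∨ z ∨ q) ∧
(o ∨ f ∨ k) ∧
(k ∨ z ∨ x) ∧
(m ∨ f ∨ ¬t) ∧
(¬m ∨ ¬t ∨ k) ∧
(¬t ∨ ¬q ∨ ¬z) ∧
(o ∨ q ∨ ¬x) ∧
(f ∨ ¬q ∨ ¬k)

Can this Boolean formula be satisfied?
No

No, the formula is not satisfiable.

No assignment of truth values to the variables can make all 48 clauses true simultaneously.

The formula is UNSAT (unsatisfiable).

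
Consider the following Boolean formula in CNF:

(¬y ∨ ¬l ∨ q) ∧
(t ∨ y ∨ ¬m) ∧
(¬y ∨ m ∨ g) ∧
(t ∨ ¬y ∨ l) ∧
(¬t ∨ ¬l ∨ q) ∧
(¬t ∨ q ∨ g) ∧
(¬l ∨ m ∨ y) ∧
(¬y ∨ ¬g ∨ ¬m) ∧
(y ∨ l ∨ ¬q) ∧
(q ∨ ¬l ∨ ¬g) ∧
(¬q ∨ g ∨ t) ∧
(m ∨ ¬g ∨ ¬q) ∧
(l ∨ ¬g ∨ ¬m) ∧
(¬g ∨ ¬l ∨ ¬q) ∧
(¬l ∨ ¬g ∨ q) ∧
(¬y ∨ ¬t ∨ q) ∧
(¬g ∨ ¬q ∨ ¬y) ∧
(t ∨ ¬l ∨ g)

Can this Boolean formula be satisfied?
Yes

Yes, the formula is satisfiable.

One satisfying assignment is: m=False, l=False, t=False, y=False, q=False, g=False

Verification: With this assignment, all 18 clauses evaluate to true.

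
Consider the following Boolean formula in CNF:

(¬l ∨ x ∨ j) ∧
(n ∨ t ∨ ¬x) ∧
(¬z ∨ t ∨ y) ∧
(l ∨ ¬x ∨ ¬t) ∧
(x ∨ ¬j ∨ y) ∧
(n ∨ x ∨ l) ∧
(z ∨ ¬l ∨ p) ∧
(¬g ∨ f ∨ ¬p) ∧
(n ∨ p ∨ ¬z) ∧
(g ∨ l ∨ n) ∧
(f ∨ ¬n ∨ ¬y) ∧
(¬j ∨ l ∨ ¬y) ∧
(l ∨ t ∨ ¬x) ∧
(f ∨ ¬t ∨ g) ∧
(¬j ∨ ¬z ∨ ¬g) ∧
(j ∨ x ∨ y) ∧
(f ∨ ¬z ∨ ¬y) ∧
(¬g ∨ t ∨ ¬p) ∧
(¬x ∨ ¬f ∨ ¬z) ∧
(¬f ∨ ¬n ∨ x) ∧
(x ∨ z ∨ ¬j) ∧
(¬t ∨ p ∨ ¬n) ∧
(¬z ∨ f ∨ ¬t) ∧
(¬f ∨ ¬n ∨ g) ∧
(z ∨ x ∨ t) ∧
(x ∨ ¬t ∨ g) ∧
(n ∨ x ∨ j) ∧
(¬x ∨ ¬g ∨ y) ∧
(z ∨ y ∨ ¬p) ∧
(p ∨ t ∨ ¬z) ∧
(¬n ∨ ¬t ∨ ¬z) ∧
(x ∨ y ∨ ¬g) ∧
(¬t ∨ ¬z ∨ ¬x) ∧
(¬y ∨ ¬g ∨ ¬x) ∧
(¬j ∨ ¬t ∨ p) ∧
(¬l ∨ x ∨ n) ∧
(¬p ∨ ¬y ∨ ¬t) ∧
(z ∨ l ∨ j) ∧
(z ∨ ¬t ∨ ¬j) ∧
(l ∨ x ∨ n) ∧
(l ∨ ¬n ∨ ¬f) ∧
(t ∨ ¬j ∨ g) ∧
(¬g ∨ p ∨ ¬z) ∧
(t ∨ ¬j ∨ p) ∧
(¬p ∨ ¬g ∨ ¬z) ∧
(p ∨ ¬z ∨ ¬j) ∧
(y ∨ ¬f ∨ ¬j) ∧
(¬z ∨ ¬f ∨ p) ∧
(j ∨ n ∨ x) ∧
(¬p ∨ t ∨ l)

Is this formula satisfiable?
No

No, the formula is not satisfiable.

No assignment of truth values to the variables can make all 50 clauses true simultaneously.

The formula is UNSAT (unsatisfiable).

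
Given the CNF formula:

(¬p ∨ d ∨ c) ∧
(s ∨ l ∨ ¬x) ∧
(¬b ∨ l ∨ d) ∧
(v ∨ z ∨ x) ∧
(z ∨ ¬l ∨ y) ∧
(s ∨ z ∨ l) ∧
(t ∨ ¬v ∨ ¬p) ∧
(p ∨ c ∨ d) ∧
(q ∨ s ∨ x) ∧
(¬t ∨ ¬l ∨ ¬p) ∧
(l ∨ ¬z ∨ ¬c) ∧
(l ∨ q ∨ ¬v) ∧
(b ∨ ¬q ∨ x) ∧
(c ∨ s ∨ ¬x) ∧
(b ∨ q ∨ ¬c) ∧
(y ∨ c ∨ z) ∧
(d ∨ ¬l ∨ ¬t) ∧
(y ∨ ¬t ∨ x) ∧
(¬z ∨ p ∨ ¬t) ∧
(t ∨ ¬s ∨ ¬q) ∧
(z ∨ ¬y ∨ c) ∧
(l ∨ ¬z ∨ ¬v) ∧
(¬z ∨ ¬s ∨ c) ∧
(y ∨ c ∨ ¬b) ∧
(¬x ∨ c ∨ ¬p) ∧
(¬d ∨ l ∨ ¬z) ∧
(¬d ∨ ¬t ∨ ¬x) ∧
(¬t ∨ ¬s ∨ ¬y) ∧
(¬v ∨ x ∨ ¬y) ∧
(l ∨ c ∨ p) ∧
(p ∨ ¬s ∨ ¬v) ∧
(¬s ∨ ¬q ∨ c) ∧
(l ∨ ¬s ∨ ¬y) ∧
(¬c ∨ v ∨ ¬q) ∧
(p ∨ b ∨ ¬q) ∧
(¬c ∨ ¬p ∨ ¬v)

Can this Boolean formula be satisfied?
Yes

Yes, the formula is satisfiable.

One satisfying assignment is: d=True, l=False, p=False, c=True, t=False, x=True, s=True, z=False, v=False, y=False, b=True, q=False

Verification: With this assignment, all 36 clauses evaluate to true.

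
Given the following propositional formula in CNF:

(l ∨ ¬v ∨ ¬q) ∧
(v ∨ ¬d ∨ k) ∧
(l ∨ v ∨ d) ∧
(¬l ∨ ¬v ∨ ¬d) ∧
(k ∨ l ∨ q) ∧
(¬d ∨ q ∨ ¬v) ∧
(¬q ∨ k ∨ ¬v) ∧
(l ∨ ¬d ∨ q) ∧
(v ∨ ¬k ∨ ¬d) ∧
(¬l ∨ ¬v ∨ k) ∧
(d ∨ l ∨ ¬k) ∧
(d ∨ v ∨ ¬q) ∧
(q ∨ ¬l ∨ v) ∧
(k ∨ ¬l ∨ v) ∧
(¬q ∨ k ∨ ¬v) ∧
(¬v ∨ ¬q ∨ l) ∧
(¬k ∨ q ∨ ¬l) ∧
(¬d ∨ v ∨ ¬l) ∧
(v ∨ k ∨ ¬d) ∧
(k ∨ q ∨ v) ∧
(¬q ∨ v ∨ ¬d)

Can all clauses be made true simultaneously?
Yes

Yes, the formula is satisfiable.

One satisfying assignment is: q=True, d=False, v=True, k=True, l=True

Verification: With this assignment, all 21 clauses evaluate to true.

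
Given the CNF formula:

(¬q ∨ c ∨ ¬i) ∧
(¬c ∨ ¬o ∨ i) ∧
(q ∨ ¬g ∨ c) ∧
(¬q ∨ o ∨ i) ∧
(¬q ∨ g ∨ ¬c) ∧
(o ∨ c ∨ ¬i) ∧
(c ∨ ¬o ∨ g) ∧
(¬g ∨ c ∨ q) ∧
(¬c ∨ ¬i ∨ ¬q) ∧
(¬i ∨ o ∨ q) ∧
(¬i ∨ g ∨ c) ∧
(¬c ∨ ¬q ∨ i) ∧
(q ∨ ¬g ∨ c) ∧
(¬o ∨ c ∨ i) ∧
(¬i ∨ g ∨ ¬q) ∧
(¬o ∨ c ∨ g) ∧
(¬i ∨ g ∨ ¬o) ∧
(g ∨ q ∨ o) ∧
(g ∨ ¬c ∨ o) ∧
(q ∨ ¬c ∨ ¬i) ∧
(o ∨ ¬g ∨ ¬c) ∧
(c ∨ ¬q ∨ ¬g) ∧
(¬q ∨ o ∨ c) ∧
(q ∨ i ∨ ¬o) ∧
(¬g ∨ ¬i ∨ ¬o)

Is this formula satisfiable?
No

No, the formula is not satisfiable.

No assignment of truth values to the variables can make all 25 clauses true simultaneously.

The formula is UNSAT (unsatisfiable).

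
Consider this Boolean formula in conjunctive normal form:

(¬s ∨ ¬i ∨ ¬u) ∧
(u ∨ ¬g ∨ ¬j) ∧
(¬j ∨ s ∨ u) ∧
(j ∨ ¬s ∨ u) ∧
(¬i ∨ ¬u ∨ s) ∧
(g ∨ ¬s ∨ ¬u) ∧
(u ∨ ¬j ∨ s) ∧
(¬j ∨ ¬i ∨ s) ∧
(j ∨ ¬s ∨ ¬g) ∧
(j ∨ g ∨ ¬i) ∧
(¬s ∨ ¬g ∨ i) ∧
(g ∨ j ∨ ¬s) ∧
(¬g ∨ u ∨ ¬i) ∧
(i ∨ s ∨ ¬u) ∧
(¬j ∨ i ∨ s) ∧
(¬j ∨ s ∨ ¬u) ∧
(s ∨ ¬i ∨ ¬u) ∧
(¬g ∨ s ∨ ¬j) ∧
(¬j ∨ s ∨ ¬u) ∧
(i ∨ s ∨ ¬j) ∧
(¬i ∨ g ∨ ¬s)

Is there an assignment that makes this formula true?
Yes

Yes, the formula is satisfiable.

One satisfying assignment is: i=False, u=False, j=False, s=False, g=False

Verification: With this assignment, all 21 clauses evaluate to true.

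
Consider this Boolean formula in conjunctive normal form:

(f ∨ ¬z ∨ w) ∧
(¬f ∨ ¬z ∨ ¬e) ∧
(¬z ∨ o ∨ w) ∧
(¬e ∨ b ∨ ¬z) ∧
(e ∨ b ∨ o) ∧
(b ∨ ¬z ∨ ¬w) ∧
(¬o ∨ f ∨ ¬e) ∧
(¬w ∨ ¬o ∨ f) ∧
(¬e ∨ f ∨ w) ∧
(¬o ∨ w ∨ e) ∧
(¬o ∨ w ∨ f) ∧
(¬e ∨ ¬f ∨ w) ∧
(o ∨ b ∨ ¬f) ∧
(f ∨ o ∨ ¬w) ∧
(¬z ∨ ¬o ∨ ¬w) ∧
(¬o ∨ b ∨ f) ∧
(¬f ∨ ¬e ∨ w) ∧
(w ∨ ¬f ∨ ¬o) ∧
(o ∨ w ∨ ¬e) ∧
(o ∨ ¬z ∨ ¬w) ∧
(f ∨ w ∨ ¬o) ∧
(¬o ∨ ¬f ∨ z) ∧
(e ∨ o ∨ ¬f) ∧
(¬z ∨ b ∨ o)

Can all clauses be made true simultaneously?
Yes

Yes, the formula is satisfiable.

One satisfying assignment is: b=True, z=False, f=True, e=True, o=False, w=True

Verification: With this assignment, all 24 clauses evaluate to true.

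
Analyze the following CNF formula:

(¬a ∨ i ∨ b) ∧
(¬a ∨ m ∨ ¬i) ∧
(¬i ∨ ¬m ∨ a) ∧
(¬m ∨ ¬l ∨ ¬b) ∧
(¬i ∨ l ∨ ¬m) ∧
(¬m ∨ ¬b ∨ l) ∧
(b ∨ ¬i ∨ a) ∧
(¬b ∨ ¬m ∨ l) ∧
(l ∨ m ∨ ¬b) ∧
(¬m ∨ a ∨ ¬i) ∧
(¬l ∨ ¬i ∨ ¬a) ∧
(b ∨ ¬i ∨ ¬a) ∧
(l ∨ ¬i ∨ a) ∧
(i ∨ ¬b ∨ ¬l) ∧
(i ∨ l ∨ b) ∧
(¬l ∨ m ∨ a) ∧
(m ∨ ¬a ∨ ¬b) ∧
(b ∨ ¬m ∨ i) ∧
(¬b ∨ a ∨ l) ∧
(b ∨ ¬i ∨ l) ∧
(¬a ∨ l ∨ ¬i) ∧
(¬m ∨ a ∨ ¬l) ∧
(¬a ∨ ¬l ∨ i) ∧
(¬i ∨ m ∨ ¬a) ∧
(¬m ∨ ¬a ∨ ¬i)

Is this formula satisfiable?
No

No, the formula is not satisfiable.

No assignment of truth values to the variables can make all 25 clauses true simultaneously.

The formula is UNSAT (unsatisfiable).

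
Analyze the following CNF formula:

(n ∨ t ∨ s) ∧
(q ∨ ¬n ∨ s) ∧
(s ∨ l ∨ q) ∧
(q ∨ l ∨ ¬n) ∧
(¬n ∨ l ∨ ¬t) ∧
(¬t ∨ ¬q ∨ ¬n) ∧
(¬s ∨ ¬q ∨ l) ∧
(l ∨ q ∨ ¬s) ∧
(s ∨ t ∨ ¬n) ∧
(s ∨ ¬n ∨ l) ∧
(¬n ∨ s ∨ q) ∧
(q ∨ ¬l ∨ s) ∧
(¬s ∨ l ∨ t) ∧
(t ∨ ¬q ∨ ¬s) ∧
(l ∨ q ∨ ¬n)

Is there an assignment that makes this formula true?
Yes

Yes, the formula is satisfiable.

One satisfying assignment is: q=True, n=False, l=False, s=False, t=True

Verification: With this assignment, all 15 clauses evaluate to true.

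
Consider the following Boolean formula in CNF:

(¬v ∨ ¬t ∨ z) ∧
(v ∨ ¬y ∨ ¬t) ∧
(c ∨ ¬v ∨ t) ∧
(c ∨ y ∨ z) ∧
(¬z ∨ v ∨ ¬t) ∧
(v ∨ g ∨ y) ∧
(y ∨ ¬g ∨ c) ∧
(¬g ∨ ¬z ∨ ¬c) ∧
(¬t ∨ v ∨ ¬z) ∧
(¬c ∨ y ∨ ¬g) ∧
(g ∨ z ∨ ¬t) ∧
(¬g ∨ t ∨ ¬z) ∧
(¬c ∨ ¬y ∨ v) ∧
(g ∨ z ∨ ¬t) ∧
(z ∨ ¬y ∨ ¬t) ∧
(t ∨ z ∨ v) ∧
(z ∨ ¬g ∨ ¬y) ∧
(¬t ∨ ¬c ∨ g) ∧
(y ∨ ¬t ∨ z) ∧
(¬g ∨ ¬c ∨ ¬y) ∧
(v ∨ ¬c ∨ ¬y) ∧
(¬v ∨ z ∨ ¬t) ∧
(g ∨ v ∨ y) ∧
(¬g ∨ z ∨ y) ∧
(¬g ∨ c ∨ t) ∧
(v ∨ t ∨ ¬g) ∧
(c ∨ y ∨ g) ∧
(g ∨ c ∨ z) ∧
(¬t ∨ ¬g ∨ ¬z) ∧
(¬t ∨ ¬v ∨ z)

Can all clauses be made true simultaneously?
Yes

Yes, the formula is satisfiable.

One satisfying assignment is: z=True, t=False, g=False, y=True, v=False, c=False

Verification: With this assignment, all 30 clauses evaluate to true.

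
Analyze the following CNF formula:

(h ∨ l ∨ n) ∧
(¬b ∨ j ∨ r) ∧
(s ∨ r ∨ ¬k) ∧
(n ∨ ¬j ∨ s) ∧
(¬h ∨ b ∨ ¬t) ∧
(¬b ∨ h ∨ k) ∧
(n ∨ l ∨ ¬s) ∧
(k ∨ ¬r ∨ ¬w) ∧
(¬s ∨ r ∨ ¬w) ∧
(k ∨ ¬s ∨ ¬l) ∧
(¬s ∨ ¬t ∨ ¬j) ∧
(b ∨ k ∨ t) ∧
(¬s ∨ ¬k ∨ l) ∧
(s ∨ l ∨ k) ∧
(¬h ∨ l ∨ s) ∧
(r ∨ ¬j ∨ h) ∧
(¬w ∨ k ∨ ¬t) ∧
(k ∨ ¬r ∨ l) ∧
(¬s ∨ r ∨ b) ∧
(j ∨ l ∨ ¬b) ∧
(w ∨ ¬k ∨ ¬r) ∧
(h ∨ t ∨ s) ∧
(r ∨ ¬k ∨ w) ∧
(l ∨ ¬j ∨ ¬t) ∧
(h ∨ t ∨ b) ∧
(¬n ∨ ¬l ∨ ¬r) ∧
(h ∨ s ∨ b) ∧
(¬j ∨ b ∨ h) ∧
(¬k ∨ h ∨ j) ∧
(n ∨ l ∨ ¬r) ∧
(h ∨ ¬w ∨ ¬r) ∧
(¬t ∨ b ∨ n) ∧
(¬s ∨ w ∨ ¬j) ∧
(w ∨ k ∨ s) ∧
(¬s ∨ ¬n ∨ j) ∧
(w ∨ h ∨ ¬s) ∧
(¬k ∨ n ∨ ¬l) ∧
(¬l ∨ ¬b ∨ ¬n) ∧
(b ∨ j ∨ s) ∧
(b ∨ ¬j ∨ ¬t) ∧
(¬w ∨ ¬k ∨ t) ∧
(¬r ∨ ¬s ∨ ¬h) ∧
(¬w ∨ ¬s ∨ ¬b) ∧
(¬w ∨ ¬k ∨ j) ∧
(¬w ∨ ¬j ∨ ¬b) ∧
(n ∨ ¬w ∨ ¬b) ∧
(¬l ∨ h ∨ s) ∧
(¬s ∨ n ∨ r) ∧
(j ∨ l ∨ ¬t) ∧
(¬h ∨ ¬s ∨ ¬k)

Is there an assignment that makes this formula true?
No

No, the formula is not satisfiable.

No assignment of truth values to the variables can make all 50 clauses true simultaneously.

The formula is UNSAT (unsatisfiable).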